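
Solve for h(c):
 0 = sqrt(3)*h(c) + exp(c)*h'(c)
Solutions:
 h(c) = C1*exp(sqrt(3)*exp(-c))


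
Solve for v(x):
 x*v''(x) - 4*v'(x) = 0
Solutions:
 v(x) = C1 + C2*x^5


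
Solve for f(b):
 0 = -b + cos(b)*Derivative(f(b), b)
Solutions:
 f(b) = C1 + Integral(b/cos(b), b)


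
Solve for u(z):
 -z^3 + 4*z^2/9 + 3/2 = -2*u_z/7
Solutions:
 u(z) = C1 + 7*z^4/8 - 14*z^3/27 - 21*z/4


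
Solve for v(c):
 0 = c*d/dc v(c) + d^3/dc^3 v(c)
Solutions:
 v(c) = C1 + Integral(C2*airyai(-c) + C3*airybi(-c), c)


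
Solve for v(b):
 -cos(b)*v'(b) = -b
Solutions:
 v(b) = C1 + Integral(b/cos(b), b)


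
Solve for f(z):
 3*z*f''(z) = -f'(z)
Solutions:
 f(z) = C1 + C2*z^(2/3)


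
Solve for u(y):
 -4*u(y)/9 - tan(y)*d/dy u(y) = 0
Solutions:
 u(y) = C1/sin(y)^(4/9)


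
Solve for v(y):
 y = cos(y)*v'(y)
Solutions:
 v(y) = C1 + Integral(y/cos(y), y)


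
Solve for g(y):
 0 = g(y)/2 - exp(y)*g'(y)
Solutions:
 g(y) = C1*exp(-exp(-y)/2)


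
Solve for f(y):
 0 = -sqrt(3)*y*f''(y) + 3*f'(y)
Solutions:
 f(y) = C1 + C2*y^(1 + sqrt(3))


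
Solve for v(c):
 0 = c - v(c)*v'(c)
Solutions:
 v(c) = -sqrt(C1 + c^2)
 v(c) = sqrt(C1 + c^2)


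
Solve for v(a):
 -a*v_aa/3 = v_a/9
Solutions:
 v(a) = C1 + C2*a^(2/3)


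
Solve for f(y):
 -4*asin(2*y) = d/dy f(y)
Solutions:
 f(y) = C1 - 4*y*asin(2*y) - 2*sqrt(1 - 4*y^2)


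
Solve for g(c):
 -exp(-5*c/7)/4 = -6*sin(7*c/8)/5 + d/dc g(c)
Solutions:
 g(c) = C1 - 48*cos(7*c/8)/35 + 7*exp(-5*c/7)/20


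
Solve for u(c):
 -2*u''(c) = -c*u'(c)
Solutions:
 u(c) = C1 + C2*erfi(c/2)


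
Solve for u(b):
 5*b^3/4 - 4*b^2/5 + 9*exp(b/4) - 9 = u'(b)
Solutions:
 u(b) = C1 + 5*b^4/16 - 4*b^3/15 - 9*b + 36*exp(b/4)


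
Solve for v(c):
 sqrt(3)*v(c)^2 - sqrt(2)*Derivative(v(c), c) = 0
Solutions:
 v(c) = -2/(C1 + sqrt(6)*c)


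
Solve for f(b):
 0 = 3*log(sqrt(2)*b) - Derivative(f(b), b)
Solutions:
 f(b) = C1 + 3*b*log(b) - 3*b + 3*b*log(2)/2


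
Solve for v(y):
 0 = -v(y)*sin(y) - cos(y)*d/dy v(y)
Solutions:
 v(y) = C1*cos(y)


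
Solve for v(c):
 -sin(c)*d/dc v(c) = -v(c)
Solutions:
 v(c) = C1*sqrt(cos(c) - 1)/sqrt(cos(c) + 1)


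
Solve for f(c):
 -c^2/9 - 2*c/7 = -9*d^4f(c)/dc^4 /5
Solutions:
 f(c) = C1 + C2*c + C3*c^2 + C4*c^3 + c^6/5832 + c^5/756


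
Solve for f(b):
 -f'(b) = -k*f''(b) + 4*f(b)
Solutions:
 f(b) = C1*exp(b*(1 - sqrt(16*k + 1))/(2*k)) + C2*exp(b*(sqrt(16*k + 1) + 1)/(2*k))


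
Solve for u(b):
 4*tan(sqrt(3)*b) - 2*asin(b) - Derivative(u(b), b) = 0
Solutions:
 u(b) = C1 - 2*b*asin(b) - 2*sqrt(1 - b^2) - 4*sqrt(3)*log(cos(sqrt(3)*b))/3


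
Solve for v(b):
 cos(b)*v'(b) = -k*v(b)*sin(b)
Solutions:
 v(b) = C1*exp(k*log(cos(b)))


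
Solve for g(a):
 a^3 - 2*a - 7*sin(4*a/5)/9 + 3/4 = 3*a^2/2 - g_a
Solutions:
 g(a) = C1 - a^4/4 + a^3/2 + a^2 - 3*a/4 - 35*cos(4*a/5)/36


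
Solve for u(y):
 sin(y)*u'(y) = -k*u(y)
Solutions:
 u(y) = C1*exp(k*(-log(cos(y) - 1) + log(cos(y) + 1))/2)


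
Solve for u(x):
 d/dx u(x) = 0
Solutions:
 u(x) = C1


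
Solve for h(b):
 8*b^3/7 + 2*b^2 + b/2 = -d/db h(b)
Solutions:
 h(b) = C1 - 2*b^4/7 - 2*b^3/3 - b^2/4


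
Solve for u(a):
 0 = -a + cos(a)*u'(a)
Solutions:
 u(a) = C1 + Integral(a/cos(a), a)


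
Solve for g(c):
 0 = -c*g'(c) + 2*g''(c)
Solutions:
 g(c) = C1 + C2*erfi(c/2)


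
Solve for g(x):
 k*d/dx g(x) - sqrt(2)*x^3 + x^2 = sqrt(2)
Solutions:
 g(x) = C1 + sqrt(2)*x^4/(4*k) - x^3/(3*k) + sqrt(2)*x/k


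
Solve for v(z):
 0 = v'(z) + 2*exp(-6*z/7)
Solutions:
 v(z) = C1 + 7*exp(-6*z/7)/3


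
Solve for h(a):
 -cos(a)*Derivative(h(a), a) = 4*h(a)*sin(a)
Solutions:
 h(a) = C1*cos(a)^4


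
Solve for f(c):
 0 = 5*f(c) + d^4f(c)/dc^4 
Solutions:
 f(c) = (C1*sin(sqrt(2)*5^(1/4)*c/2) + C2*cos(sqrt(2)*5^(1/4)*c/2))*exp(-sqrt(2)*5^(1/4)*c/2) + (C3*sin(sqrt(2)*5^(1/4)*c/2) + C4*cos(sqrt(2)*5^(1/4)*c/2))*exp(sqrt(2)*5^(1/4)*c/2)


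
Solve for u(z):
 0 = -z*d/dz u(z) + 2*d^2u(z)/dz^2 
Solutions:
 u(z) = C1 + C2*erfi(z/2)


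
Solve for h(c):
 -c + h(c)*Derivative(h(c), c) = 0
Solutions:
 h(c) = -sqrt(C1 + c^2)
 h(c) = sqrt(C1 + c^2)


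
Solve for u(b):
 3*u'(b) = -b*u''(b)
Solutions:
 u(b) = C1 + C2/b^2


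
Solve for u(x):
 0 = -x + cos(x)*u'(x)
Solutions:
 u(x) = C1 + Integral(x/cos(x), x)


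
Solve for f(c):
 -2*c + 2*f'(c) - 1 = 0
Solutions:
 f(c) = C1 + c^2/2 + c/2


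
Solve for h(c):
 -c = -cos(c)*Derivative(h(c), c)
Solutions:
 h(c) = C1 + Integral(c/cos(c), c)


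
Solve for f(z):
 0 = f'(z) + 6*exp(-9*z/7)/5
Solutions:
 f(z) = C1 + 14*exp(-9*z/7)/15


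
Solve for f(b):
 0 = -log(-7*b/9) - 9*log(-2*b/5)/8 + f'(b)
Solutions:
 f(b) = C1 + 17*b*log(-b)/8 + b*(-2*log(15) - 17/8 + log(2)/8 + 7*log(5)/8 + log(14))


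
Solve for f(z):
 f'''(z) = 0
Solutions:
 f(z) = C1 + C2*z + C3*z^2


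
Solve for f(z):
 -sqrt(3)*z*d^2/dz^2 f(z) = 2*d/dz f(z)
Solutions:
 f(z) = C1 + C2*z^(1 - 2*sqrt(3)/3)


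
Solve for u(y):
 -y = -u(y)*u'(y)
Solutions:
 u(y) = -sqrt(C1 + y^2)
 u(y) = sqrt(C1 + y^2)


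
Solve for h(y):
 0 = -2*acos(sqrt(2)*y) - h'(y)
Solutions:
 h(y) = C1 - 2*y*acos(sqrt(2)*y) + sqrt(2)*sqrt(1 - 2*y^2)


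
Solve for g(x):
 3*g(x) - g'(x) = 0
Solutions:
 g(x) = C1*exp(3*x)


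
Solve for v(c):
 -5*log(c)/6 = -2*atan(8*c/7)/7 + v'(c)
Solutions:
 v(c) = C1 - 5*c*log(c)/6 + 2*c*atan(8*c/7)/7 + 5*c/6 - log(64*c^2 + 49)/8


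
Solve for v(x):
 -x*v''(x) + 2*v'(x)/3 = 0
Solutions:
 v(x) = C1 + C2*x^(5/3)


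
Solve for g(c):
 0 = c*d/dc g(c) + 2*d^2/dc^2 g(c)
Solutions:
 g(c) = C1 + C2*erf(c/2)


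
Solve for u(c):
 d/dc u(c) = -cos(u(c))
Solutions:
 u(c) = pi - asin((C1 + exp(2*c))/(C1 - exp(2*c)))
 u(c) = asin((C1 + exp(2*c))/(C1 - exp(2*c)))


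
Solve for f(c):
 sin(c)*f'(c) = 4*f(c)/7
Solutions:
 f(c) = C1*(cos(c) - 1)^(2/7)/(cos(c) + 1)^(2/7)


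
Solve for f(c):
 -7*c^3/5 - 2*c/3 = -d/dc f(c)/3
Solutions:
 f(c) = C1 + 21*c^4/20 + c^2


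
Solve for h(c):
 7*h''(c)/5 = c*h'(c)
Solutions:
 h(c) = C1 + C2*erfi(sqrt(70)*c/14)


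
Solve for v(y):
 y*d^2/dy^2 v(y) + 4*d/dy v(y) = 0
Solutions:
 v(y) = C1 + C2/y^3


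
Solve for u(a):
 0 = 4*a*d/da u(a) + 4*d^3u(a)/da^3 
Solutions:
 u(a) = C1 + Integral(C2*airyai(-a) + C3*airybi(-a), a)


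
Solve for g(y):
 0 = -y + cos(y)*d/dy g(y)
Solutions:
 g(y) = C1 + Integral(y/cos(y), y)


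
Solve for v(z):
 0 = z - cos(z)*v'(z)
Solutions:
 v(z) = C1 + Integral(z/cos(z), z)


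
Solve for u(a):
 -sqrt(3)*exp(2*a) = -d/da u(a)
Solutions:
 u(a) = C1 + sqrt(3)*exp(2*a)/2


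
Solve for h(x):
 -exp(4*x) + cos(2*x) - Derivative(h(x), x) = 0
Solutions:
 h(x) = C1 - exp(4*x)/4 + sin(2*x)/2


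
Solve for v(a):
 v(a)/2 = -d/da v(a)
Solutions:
 v(a) = C1*exp(-a/2)


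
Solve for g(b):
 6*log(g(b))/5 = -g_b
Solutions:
 li(g(b)) = C1 - 6*b/5


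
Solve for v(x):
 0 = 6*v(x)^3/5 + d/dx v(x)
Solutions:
 v(x) = -sqrt(10)*sqrt(-1/(C1 - 6*x))/2
 v(x) = sqrt(10)*sqrt(-1/(C1 - 6*x))/2


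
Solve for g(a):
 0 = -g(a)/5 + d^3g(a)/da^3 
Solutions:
 g(a) = C3*exp(5^(2/3)*a/5) + (C1*sin(sqrt(3)*5^(2/3)*a/10) + C2*cos(sqrt(3)*5^(2/3)*a/10))*exp(-5^(2/3)*a/10)


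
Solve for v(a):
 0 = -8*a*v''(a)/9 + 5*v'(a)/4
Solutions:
 v(a) = C1 + C2*a^(77/32)


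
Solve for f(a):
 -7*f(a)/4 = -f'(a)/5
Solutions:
 f(a) = C1*exp(35*a/4)


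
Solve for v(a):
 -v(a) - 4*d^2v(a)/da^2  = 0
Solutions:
 v(a) = C1*sin(a/2) + C2*cos(a/2)


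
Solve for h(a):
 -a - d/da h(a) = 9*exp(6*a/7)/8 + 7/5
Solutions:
 h(a) = C1 - a^2/2 - 7*a/5 - 21*exp(6*a/7)/16


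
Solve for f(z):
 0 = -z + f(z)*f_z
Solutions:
 f(z) = -sqrt(C1 + z^2)
 f(z) = sqrt(C1 + z^2)


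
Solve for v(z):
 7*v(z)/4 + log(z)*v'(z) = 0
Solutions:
 v(z) = C1*exp(-7*li(z)/4)


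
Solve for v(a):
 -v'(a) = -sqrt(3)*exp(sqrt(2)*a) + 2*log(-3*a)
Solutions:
 v(a) = C1 - 2*a*log(-a) + 2*a*(1 - log(3)) + sqrt(6)*exp(sqrt(2)*a)/2


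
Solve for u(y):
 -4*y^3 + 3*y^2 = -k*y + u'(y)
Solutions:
 u(y) = C1 + k*y^2/2 - y^4 + y^3


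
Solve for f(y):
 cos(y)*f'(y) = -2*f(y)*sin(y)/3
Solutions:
 f(y) = C1*cos(y)^(2/3)


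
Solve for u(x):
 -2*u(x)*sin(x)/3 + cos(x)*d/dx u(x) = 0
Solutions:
 u(x) = C1/cos(x)^(2/3)


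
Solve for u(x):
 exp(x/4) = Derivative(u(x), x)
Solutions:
 u(x) = C1 + 4*exp(x/4)


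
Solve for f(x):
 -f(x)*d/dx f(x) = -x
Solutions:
 f(x) = -sqrt(C1 + x^2)
 f(x) = sqrt(C1 + x^2)


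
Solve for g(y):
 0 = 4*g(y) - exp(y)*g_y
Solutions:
 g(y) = C1*exp(-4*exp(-y))


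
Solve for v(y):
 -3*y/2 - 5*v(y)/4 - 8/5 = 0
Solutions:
 v(y) = -6*y/5 - 32/25


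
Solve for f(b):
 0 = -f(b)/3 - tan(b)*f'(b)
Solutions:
 f(b) = C1/sin(b)^(1/3)


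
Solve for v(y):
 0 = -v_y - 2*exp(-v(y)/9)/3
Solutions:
 v(y) = 9*log(C1 - 2*y/27)


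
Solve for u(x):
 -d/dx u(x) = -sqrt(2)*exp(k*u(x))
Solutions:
 u(x) = Piecewise((log(-1/(C1*k + sqrt(2)*k*x))/k, Ne(k, 0)), (nan, True))
 u(x) = Piecewise((C1 + sqrt(2)*x, Eq(k, 0)), (nan, True))


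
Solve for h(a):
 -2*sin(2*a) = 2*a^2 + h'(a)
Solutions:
 h(a) = C1 - 2*a^3/3 + cos(2*a)


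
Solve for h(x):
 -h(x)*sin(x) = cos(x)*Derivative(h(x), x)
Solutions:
 h(x) = C1*cos(x)


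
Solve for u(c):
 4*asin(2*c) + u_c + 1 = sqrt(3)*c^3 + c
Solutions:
 u(c) = C1 + sqrt(3)*c^4/4 + c^2/2 - 4*c*asin(2*c) - c - 2*sqrt(1 - 4*c^2)


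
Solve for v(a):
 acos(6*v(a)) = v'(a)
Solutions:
 Integral(1/acos(6*_y), (_y, v(a))) = C1 + a


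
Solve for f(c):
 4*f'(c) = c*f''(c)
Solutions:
 f(c) = C1 + C2*c^5


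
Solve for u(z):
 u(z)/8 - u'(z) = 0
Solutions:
 u(z) = C1*exp(z/8)


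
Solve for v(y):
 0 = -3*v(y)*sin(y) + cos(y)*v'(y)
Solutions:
 v(y) = C1/cos(y)^3


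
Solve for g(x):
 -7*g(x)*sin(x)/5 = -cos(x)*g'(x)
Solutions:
 g(x) = C1/cos(x)^(7/5)


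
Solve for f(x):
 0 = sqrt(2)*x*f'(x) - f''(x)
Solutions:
 f(x) = C1 + C2*erfi(2^(3/4)*x/2)


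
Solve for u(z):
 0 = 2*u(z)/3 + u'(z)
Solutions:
 u(z) = C1*exp(-2*z/3)


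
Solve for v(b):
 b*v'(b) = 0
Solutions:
 v(b) = C1


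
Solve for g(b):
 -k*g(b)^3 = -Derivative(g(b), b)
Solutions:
 g(b) = -sqrt(2)*sqrt(-1/(C1 + b*k))/2
 g(b) = sqrt(2)*sqrt(-1/(C1 + b*k))/2


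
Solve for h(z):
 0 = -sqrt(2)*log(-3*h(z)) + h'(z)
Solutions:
 -sqrt(2)*Integral(1/(log(-_y) + log(3)), (_y, h(z)))/2 = C1 - z


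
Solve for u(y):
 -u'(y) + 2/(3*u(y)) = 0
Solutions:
 u(y) = -sqrt(C1 + 12*y)/3
 u(y) = sqrt(C1 + 12*y)/3


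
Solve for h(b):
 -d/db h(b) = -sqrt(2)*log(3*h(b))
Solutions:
 -sqrt(2)*Integral(1/(log(_y) + log(3)), (_y, h(b)))/2 = C1 - b


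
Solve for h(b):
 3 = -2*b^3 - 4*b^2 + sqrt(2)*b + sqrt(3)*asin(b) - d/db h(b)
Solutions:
 h(b) = C1 - b^4/2 - 4*b^3/3 + sqrt(2)*b^2/2 - 3*b + sqrt(3)*(b*asin(b) + sqrt(1 - b^2))


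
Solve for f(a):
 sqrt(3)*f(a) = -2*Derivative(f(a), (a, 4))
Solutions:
 f(a) = (C1*sin(2^(1/4)*3^(1/8)*a/2) + C2*cos(2^(1/4)*3^(1/8)*a/2))*exp(-2^(1/4)*3^(1/8)*a/2) + (C3*sin(2^(1/4)*3^(1/8)*a/2) + C4*cos(2^(1/4)*3^(1/8)*a/2))*exp(2^(1/4)*3^(1/8)*a/2)


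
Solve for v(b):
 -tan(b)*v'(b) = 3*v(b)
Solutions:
 v(b) = C1/sin(b)^3


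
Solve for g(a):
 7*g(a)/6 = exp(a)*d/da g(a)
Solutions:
 g(a) = C1*exp(-7*exp(-a)/6)


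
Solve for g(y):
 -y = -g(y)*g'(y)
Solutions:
 g(y) = -sqrt(C1 + y^2)
 g(y) = sqrt(C1 + y^2)


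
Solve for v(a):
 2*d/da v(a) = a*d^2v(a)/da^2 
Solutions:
 v(a) = C1 + C2*a^3


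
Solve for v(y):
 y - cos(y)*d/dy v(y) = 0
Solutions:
 v(y) = C1 + Integral(y/cos(y), y)


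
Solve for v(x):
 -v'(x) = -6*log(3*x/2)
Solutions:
 v(x) = C1 + 6*x*log(x) - 6*x + x*log(729/64)


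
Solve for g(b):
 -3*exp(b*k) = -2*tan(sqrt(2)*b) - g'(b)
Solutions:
 g(b) = C1 + 3*Piecewise((exp(b*k)/k, Ne(k, 0)), (b, True)) + sqrt(2)*log(cos(sqrt(2)*b))


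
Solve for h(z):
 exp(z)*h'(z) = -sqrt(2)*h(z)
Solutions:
 h(z) = C1*exp(sqrt(2)*exp(-z))


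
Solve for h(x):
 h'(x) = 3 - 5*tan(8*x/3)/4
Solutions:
 h(x) = C1 + 3*x + 15*log(cos(8*x/3))/32


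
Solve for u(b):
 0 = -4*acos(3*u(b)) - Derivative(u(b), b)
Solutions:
 Integral(1/acos(3*_y), (_y, u(b))) = C1 - 4*b


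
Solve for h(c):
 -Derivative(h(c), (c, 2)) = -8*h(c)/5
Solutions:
 h(c) = C1*exp(-2*sqrt(10)*c/5) + C2*exp(2*sqrt(10)*c/5)


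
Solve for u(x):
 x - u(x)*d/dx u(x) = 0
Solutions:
 u(x) = -sqrt(C1 + x^2)
 u(x) = sqrt(C1 + x^2)


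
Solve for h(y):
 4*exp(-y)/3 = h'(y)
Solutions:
 h(y) = C1 - 4*exp(-y)/3


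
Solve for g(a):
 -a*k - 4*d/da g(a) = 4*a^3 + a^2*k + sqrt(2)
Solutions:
 g(a) = C1 - a^4/4 - a^3*k/12 - a^2*k/8 - sqrt(2)*a/4


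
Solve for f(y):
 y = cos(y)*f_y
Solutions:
 f(y) = C1 + Integral(y/cos(y), y)


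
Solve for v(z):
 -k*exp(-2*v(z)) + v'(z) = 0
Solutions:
 v(z) = log(-sqrt(C1 + 2*k*z))
 v(z) = log(C1 + 2*k*z)/2


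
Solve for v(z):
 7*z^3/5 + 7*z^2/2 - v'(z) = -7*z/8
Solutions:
 v(z) = C1 + 7*z^4/20 + 7*z^3/6 + 7*z^2/16


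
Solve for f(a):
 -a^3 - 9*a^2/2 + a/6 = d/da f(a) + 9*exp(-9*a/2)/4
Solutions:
 f(a) = C1 - a^4/4 - 3*a^3/2 + a^2/12 + exp(-9*a/2)/2


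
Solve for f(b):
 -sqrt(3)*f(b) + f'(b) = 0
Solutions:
 f(b) = C1*exp(sqrt(3)*b)


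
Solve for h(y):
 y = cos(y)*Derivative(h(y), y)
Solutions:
 h(y) = C1 + Integral(y/cos(y), y)


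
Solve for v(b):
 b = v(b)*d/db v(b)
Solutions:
 v(b) = -sqrt(C1 + b^2)
 v(b) = sqrt(C1 + b^2)


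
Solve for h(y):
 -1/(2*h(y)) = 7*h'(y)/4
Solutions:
 h(y) = -sqrt(C1 - 28*y)/7
 h(y) = sqrt(C1 - 28*y)/7


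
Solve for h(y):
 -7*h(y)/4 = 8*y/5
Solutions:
 h(y) = -32*y/35


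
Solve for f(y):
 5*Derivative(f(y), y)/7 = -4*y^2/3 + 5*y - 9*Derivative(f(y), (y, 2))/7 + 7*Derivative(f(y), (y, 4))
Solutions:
 f(y) = C1 + C2*exp(-2^(1/3)*y*(6/(sqrt(1117) + 35)^(1/3) + 2^(1/3)*(sqrt(1117) + 35)^(1/3))/28)*sin(2^(1/3)*sqrt(3)*y*(-2^(1/3)*(sqrt(1117) + 35)^(1/3) + 6/(sqrt(1117) + 35)^(1/3))/28) + C3*exp(-2^(1/3)*y*(6/(sqrt(1117) + 35)^(1/3) + 2^(1/3)*(sqrt(1117) + 35)^(1/3))/28)*cos(2^(1/3)*sqrt(3)*y*(-2^(1/3)*(sqrt(1117) + 35)^(1/3) + 6/(sqrt(1117) + 35)^(1/3))/28) + C4*exp(2^(1/3)*y*(6/(sqrt(1117) + 35)^(1/3) + 2^(1/3)*(sqrt(1117) + 35)^(1/3))/14) - 28*y^3/45 + 343*y^2/50 - 3087*y/125


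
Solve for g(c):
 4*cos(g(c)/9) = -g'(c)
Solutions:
 4*c - 9*log(sin(g(c)/9) - 1)/2 + 9*log(sin(g(c)/9) + 1)/2 = C1


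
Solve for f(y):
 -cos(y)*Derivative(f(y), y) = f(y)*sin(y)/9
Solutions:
 f(y) = C1*cos(y)^(1/9)


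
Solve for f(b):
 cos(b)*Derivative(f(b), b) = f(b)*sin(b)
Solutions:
 f(b) = C1/cos(b)


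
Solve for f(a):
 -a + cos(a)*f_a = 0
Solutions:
 f(a) = C1 + Integral(a/cos(a), a)


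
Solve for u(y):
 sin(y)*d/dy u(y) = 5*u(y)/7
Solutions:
 u(y) = C1*(cos(y) - 1)^(5/14)/(cos(y) + 1)^(5/14)


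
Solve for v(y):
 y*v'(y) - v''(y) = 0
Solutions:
 v(y) = C1 + C2*erfi(sqrt(2)*y/2)


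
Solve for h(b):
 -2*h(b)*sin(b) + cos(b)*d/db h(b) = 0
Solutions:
 h(b) = C1/cos(b)^2


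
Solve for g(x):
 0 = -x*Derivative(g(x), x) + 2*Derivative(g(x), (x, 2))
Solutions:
 g(x) = C1 + C2*erfi(x/2)


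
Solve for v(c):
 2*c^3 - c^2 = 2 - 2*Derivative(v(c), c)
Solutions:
 v(c) = C1 - c^4/4 + c^3/6 + c


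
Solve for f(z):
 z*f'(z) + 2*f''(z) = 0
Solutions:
 f(z) = C1 + C2*erf(z/2)


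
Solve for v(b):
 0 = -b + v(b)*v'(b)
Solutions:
 v(b) = -sqrt(C1 + b^2)
 v(b) = sqrt(C1 + b^2)


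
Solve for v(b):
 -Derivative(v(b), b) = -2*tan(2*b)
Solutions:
 v(b) = C1 - log(cos(2*b))


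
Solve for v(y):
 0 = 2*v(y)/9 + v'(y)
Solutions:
 v(y) = C1*exp(-2*y/9)


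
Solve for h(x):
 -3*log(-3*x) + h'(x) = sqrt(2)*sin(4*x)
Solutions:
 h(x) = C1 + 3*x*log(-x) - 3*x + 3*x*log(3) - sqrt(2)*cos(4*x)/4


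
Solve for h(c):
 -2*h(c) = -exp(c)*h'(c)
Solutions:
 h(c) = C1*exp(-2*exp(-c))


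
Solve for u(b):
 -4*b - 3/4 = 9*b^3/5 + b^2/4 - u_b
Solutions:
 u(b) = C1 + 9*b^4/20 + b^3/12 + 2*b^2 + 3*b/4


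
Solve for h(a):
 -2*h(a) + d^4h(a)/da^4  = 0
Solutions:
 h(a) = C1*exp(-2^(1/4)*a) + C2*exp(2^(1/4)*a) + C3*sin(2^(1/4)*a) + C4*cos(2^(1/4)*a)


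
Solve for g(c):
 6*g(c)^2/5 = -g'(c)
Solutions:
 g(c) = 5/(C1 + 6*c)


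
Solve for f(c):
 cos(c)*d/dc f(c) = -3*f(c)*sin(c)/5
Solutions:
 f(c) = C1*cos(c)^(3/5)


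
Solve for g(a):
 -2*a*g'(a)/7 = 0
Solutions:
 g(a) = C1


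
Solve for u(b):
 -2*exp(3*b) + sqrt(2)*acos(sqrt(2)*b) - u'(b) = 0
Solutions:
 u(b) = C1 + sqrt(2)*(b*acos(sqrt(2)*b) - sqrt(2)*sqrt(1 - 2*b^2)/2) - 2*exp(3*b)/3


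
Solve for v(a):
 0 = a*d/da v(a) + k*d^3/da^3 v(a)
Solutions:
 v(a) = C1 + Integral(C2*airyai(a*(-1/k)^(1/3)) + C3*airybi(a*(-1/k)^(1/3)), a)


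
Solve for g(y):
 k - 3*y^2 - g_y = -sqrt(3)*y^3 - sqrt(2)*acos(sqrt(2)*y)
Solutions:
 g(y) = C1 + k*y + sqrt(3)*y^4/4 - y^3 + sqrt(2)*(y*acos(sqrt(2)*y) - sqrt(2)*sqrt(1 - 2*y^2)/2)


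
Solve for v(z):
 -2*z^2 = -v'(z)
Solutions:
 v(z) = C1 + 2*z^3/3


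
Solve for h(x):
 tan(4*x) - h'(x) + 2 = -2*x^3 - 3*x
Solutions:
 h(x) = C1 + x^4/2 + 3*x^2/2 + 2*x - log(cos(4*x))/4


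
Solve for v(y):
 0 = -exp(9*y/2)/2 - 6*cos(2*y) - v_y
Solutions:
 v(y) = C1 - exp(9*y/2)/9 - 3*sin(2*y)


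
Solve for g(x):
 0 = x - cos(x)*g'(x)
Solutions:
 g(x) = C1 + Integral(x/cos(x), x)


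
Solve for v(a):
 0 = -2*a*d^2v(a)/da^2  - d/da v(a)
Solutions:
 v(a) = C1 + C2*sqrt(a)


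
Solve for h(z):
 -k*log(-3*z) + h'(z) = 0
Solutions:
 h(z) = C1 + k*z*log(-z) + k*z*(-1 + log(3))


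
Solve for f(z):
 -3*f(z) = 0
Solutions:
 f(z) = 0


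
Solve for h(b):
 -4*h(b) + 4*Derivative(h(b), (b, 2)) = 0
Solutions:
 h(b) = C1*exp(-b) + C2*exp(b)


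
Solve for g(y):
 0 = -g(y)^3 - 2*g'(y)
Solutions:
 g(y) = -sqrt(-1/(C1 - y))
 g(y) = sqrt(-1/(C1 - y))


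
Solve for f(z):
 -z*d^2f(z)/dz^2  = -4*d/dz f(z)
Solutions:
 f(z) = C1 + C2*z^5


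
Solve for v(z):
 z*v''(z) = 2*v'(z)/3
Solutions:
 v(z) = C1 + C2*z^(5/3)


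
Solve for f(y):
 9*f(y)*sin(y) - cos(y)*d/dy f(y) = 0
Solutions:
 f(y) = C1/cos(y)^9


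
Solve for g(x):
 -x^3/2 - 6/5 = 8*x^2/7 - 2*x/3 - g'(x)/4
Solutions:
 g(x) = C1 + x^4/2 + 32*x^3/21 - 4*x^2/3 + 24*x/5


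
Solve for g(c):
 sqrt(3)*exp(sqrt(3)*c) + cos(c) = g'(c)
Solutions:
 g(c) = C1 + exp(sqrt(3)*c) + sin(c)


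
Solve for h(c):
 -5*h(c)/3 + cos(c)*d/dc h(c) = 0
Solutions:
 h(c) = C1*(sin(c) + 1)^(5/6)/(sin(c) - 1)^(5/6)


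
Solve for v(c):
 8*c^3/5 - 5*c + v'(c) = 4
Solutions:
 v(c) = C1 - 2*c^4/5 + 5*c^2/2 + 4*c


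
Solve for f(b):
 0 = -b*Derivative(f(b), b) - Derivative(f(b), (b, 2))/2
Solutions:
 f(b) = C1 + C2*erf(b)


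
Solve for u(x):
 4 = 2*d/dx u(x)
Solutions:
 u(x) = C1 + 2*x


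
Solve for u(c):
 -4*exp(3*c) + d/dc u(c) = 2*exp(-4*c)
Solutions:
 u(c) = C1 + 4*exp(3*c)/3 - exp(-4*c)/2


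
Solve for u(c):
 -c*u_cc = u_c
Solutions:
 u(c) = C1 + C2*log(c)


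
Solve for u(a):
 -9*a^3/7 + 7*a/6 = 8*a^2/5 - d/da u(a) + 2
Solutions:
 u(a) = C1 + 9*a^4/28 + 8*a^3/15 - 7*a^2/12 + 2*a


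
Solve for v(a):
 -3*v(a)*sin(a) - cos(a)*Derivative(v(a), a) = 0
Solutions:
 v(a) = C1*cos(a)^3


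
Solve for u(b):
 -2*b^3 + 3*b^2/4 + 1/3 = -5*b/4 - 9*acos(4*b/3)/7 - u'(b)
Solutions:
 u(b) = C1 + b^4/2 - b^3/4 - 5*b^2/8 - 9*b*acos(4*b/3)/7 - b/3 + 9*sqrt(9 - 16*b^2)/28


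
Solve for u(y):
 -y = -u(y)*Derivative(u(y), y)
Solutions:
 u(y) = -sqrt(C1 + y^2)
 u(y) = sqrt(C1 + y^2)


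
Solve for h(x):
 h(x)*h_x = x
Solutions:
 h(x) = -sqrt(C1 + x^2)
 h(x) = sqrt(C1 + x^2)


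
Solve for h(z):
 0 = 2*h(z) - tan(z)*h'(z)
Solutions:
 h(z) = C1*sin(z)^2


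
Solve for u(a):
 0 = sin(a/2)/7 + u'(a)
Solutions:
 u(a) = C1 + 2*cos(a/2)/7


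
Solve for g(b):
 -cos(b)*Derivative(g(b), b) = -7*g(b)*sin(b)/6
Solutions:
 g(b) = C1/cos(b)^(7/6)


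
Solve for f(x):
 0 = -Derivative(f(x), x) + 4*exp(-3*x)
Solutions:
 f(x) = C1 - 4*exp(-3*x)/3


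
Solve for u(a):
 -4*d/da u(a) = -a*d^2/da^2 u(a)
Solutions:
 u(a) = C1 + C2*a^5


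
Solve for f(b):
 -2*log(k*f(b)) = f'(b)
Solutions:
 li(k*f(b))/k = C1 - 2*b


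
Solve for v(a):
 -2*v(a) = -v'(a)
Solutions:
 v(a) = C1*exp(2*a)


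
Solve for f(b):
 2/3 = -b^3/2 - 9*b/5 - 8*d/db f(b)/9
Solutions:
 f(b) = C1 - 9*b^4/64 - 81*b^2/80 - 3*b/4


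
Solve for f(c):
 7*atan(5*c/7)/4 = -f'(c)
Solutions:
 f(c) = C1 - 7*c*atan(5*c/7)/4 + 49*log(25*c^2 + 49)/40


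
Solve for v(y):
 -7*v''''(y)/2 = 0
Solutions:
 v(y) = C1 + C2*y + C3*y^2 + C4*y^3


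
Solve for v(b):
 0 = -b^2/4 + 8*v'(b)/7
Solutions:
 v(b) = C1 + 7*b^3/96


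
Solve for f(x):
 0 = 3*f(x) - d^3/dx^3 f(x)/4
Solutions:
 f(x) = C3*exp(12^(1/3)*x) + (C1*sin(2^(2/3)*3^(5/6)*x/2) + C2*cos(2^(2/3)*3^(5/6)*x/2))*exp(-12^(1/3)*x/2)


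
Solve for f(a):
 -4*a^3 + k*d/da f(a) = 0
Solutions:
 f(a) = C1 + a^4/k


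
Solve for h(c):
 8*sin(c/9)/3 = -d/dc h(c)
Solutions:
 h(c) = C1 + 24*cos(c/9)


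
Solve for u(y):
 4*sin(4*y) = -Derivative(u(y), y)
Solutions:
 u(y) = C1 + cos(4*y)


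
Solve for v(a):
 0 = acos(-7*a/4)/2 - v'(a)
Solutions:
 v(a) = C1 + a*acos(-7*a/4)/2 + sqrt(16 - 49*a^2)/14


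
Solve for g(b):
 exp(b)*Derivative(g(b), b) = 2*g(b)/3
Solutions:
 g(b) = C1*exp(-2*exp(-b)/3)


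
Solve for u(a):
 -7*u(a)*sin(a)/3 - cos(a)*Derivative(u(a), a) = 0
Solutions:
 u(a) = C1*cos(a)^(7/3)


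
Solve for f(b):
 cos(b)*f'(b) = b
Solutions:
 f(b) = C1 + Integral(b/cos(b), b)


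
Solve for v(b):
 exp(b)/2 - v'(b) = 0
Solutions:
 v(b) = C1 + exp(b)/2


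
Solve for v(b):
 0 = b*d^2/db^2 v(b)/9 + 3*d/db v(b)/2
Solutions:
 v(b) = C1 + C2/b^(25/2)


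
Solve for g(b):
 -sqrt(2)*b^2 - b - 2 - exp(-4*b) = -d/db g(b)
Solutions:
 g(b) = C1 + sqrt(2)*b^3/3 + b^2/2 + 2*b - exp(-4*b)/4


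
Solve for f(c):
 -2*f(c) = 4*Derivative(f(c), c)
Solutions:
 f(c) = C1*exp(-c/2)


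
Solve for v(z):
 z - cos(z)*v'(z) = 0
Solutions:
 v(z) = C1 + Integral(z/cos(z), z)


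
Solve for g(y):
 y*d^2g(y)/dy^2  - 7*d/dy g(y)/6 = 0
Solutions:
 g(y) = C1 + C2*y^(13/6)


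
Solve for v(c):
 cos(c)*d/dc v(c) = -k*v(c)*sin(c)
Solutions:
 v(c) = C1*exp(k*log(cos(c)))


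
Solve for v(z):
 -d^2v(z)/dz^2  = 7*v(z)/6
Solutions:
 v(z) = C1*sin(sqrt(42)*z/6) + C2*cos(sqrt(42)*z/6)


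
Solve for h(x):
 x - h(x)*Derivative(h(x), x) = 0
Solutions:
 h(x) = -sqrt(C1 + x^2)
 h(x) = sqrt(C1 + x^2)


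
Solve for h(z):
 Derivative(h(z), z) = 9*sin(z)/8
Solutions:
 h(z) = C1 - 9*cos(z)/8


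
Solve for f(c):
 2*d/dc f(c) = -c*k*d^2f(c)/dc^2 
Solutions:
 f(c) = C1 + c^(((re(k) - 2)*re(k) + im(k)^2)/(re(k)^2 + im(k)^2))*(C2*sin(2*log(c)*Abs(im(k))/(re(k)^2 + im(k)^2)) + C3*cos(2*log(c)*im(k)/(re(k)^2 + im(k)^2)))


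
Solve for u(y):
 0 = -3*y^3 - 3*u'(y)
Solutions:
 u(y) = C1 - y^4/4


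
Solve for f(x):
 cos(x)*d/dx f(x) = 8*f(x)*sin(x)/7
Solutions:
 f(x) = C1/cos(x)^(8/7)


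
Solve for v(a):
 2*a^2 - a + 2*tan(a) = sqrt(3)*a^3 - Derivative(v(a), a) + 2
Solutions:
 v(a) = C1 + sqrt(3)*a^4/4 - 2*a^3/3 + a^2/2 + 2*a + 2*log(cos(a))


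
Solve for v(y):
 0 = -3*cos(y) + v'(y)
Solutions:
 v(y) = C1 + 3*sin(y)


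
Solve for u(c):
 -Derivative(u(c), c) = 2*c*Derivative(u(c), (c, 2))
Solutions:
 u(c) = C1 + C2*sqrt(c)


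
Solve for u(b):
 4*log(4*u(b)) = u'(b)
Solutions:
 -Integral(1/(log(_y) + 2*log(2)), (_y, u(b)))/4 = C1 - b


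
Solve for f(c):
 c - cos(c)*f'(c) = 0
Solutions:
 f(c) = C1 + Integral(c/cos(c), c)


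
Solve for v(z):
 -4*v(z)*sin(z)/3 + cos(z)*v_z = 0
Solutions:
 v(z) = C1/cos(z)^(4/3)


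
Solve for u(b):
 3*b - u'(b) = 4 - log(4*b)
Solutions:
 u(b) = C1 + 3*b^2/2 + b*log(b) - 5*b + b*log(4)


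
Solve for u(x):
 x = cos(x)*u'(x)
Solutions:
 u(x) = C1 + Integral(x/cos(x), x)


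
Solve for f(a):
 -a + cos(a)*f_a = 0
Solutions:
 f(a) = C1 + Integral(a/cos(a), a)


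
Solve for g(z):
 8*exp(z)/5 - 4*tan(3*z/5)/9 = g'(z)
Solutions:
 g(z) = C1 + 8*exp(z)/5 + 20*log(cos(3*z/5))/27


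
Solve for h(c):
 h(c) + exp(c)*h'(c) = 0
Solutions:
 h(c) = C1*exp(exp(-c))


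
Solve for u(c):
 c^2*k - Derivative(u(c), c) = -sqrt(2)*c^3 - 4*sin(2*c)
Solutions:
 u(c) = C1 + sqrt(2)*c^4/4 + c^3*k/3 - 2*cos(2*c)


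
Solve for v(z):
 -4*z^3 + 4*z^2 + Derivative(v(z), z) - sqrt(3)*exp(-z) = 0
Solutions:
 v(z) = C1 + z^4 - 4*z^3/3 - sqrt(3)*exp(-z)


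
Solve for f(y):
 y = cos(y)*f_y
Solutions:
 f(y) = C1 + Integral(y/cos(y), y)


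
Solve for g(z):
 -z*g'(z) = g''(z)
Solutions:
 g(z) = C1 + C2*erf(sqrt(2)*z/2)


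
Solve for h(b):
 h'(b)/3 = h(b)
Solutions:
 h(b) = C1*exp(3*b)


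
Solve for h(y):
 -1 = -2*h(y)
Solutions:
 h(y) = 1/2


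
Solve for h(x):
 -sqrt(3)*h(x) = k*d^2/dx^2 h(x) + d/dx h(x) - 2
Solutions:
 h(x) = C1*exp(x*(sqrt(-4*sqrt(3)*k + 1) - 1)/(2*k)) + C2*exp(-x*(sqrt(-4*sqrt(3)*k + 1) + 1)/(2*k)) + 2*sqrt(3)/3


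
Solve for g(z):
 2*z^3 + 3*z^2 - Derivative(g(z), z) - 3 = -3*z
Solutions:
 g(z) = C1 + z^4/2 + z^3 + 3*z^2/2 - 3*z


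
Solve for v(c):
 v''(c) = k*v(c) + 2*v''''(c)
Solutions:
 v(c) = C1*exp(-c*sqrt(1 - sqrt(1 - 8*k))/2) + C2*exp(c*sqrt(1 - sqrt(1 - 8*k))/2) + C3*exp(-c*sqrt(sqrt(1 - 8*k) + 1)/2) + C4*exp(c*sqrt(sqrt(1 - 8*k) + 1)/2)


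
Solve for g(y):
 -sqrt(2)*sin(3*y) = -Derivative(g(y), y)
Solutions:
 g(y) = C1 - sqrt(2)*cos(3*y)/3


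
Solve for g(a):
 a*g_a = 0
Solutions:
 g(a) = C1


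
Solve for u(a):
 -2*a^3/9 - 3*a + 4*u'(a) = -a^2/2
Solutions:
 u(a) = C1 + a^4/72 - a^3/24 + 3*a^2/8


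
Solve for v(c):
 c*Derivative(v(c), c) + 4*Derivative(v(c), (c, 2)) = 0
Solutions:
 v(c) = C1 + C2*erf(sqrt(2)*c/4)


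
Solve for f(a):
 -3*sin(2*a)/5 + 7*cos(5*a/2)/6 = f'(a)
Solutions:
 f(a) = C1 + 7*sin(5*a/2)/15 + 3*cos(2*a)/10


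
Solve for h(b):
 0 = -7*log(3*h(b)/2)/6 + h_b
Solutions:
 6*Integral(1/(-log(_y) - log(3) + log(2)), (_y, h(b)))/7 = C1 - b


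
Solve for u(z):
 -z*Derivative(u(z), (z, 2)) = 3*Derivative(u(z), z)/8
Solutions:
 u(z) = C1 + C2*z^(5/8)


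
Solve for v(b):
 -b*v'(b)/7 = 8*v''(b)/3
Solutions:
 v(b) = C1 + C2*erf(sqrt(21)*b/28)


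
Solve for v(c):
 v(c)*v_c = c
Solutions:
 v(c) = -sqrt(C1 + c^2)
 v(c) = sqrt(C1 + c^2)


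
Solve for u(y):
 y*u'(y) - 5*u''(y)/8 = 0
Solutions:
 u(y) = C1 + C2*erfi(2*sqrt(5)*y/5)


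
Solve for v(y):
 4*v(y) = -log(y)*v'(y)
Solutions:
 v(y) = C1*exp(-4*li(y))


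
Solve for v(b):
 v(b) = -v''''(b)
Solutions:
 v(b) = (C1*sin(sqrt(2)*b/2) + C2*cos(sqrt(2)*b/2))*exp(-sqrt(2)*b/2) + (C3*sin(sqrt(2)*b/2) + C4*cos(sqrt(2)*b/2))*exp(sqrt(2)*b/2)


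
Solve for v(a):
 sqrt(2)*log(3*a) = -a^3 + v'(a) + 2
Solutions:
 v(a) = C1 + a^4/4 + sqrt(2)*a*log(a) - 2*a - sqrt(2)*a + sqrt(2)*a*log(3)


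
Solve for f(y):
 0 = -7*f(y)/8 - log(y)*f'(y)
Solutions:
 f(y) = C1*exp(-7*li(y)/8)


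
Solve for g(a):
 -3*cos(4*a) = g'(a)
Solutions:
 g(a) = C1 - 3*sin(4*a)/4


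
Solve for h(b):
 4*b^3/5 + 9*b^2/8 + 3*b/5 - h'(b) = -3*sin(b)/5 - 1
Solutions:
 h(b) = C1 + b^4/5 + 3*b^3/8 + 3*b^2/10 + b - 3*cos(b)/5


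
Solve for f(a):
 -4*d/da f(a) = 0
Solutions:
 f(a) = C1


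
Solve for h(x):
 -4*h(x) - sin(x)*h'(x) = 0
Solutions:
 h(x) = C1*(cos(x)^2 + 2*cos(x) + 1)/(cos(x)^2 - 2*cos(x) + 1)


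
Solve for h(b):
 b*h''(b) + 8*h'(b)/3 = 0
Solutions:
 h(b) = C1 + C2/b^(5/3)


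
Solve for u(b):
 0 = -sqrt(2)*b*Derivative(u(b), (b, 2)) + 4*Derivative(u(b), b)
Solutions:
 u(b) = C1 + C2*b^(1 + 2*sqrt(2))


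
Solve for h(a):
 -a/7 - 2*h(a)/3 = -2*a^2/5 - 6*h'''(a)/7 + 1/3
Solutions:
 h(a) = C3*exp(21^(1/3)*a/3) + 3*a^2/5 - 3*a/14 + (C1*sin(3^(5/6)*7^(1/3)*a/6) + C2*cos(3^(5/6)*7^(1/3)*a/6))*exp(-21^(1/3)*a/6) - 1/2


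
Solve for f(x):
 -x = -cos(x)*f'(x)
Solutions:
 f(x) = C1 + Integral(x/cos(x), x)


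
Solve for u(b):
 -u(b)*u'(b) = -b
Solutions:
 u(b) = -sqrt(C1 + b^2)
 u(b) = sqrt(C1 + b^2)


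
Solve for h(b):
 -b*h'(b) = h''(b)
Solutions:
 h(b) = C1 + C2*erf(sqrt(2)*b/2)


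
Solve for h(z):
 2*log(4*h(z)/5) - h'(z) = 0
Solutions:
 -Integral(1/(log(_y) - log(5) + 2*log(2)), (_y, h(z)))/2 = C1 - z


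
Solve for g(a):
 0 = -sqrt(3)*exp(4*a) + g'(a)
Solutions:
 g(a) = C1 + sqrt(3)*exp(4*a)/4


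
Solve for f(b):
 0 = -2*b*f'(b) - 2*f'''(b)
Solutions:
 f(b) = C1 + Integral(C2*airyai(-b) + C3*airybi(-b), b)


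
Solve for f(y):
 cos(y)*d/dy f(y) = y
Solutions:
 f(y) = C1 + Integral(y/cos(y), y)


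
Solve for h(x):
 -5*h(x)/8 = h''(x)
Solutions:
 h(x) = C1*sin(sqrt(10)*x/4) + C2*cos(sqrt(10)*x/4)


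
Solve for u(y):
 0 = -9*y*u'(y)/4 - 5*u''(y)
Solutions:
 u(y) = C1 + C2*erf(3*sqrt(10)*y/20)


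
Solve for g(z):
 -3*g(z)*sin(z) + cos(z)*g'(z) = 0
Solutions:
 g(z) = C1/cos(z)^3


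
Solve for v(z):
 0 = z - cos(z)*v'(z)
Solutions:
 v(z) = C1 + Integral(z/cos(z), z)


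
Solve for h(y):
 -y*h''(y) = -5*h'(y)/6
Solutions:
 h(y) = C1 + C2*y^(11/6)


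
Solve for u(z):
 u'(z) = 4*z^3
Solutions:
 u(z) = C1 + z^4


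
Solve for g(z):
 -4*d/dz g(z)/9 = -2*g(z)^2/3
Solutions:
 g(z) = -2/(C1 + 3*z)


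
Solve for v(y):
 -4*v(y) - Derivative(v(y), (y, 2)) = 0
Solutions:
 v(y) = C1*sin(2*y) + C2*cos(2*y)


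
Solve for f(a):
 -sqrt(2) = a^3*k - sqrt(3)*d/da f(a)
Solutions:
 f(a) = C1 + sqrt(3)*a^4*k/12 + sqrt(6)*a/3


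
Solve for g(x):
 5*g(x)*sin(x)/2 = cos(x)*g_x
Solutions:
 g(x) = C1/cos(x)^(5/2)


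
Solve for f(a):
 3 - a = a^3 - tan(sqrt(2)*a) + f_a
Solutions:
 f(a) = C1 - a^4/4 - a^2/2 + 3*a - sqrt(2)*log(cos(sqrt(2)*a))/2


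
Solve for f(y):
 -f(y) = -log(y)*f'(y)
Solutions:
 f(y) = C1*exp(li(y))


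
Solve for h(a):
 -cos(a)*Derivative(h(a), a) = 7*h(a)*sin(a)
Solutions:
 h(a) = C1*cos(a)^7


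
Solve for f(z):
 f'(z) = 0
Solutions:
 f(z) = C1


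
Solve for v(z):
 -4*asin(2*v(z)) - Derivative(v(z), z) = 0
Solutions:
 Integral(1/asin(2*_y), (_y, v(z))) = C1 - 4*z


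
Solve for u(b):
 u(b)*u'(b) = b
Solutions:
 u(b) = -sqrt(C1 + b^2)
 u(b) = sqrt(C1 + b^2)


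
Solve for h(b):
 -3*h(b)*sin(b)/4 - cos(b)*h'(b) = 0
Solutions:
 h(b) = C1*cos(b)^(3/4)


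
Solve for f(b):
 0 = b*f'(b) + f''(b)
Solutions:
 f(b) = C1 + C2*erf(sqrt(2)*b/2)


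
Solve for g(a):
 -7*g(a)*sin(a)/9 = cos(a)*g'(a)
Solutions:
 g(a) = C1*cos(a)^(7/9)


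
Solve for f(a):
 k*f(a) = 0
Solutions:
 f(a) = 0


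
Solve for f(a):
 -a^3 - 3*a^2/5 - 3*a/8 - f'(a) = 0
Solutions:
 f(a) = C1 - a^4/4 - a^3/5 - 3*a^2/16


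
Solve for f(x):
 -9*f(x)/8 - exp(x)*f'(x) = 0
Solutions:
 f(x) = C1*exp(9*exp(-x)/8)


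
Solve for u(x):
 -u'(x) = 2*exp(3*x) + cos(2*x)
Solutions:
 u(x) = C1 - 2*exp(3*x)/3 - sin(2*x)/2


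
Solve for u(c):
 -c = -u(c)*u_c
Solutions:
 u(c) = -sqrt(C1 + c^2)
 u(c) = sqrt(C1 + c^2)


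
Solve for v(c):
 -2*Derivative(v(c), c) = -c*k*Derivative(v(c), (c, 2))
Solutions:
 v(c) = C1 + c^(((re(k) + 2)*re(k) + im(k)^2)/(re(k)^2 + im(k)^2))*(C2*sin(2*log(c)*Abs(im(k))/(re(k)^2 + im(k)^2)) + C3*cos(2*log(c)*im(k)/(re(k)^2 + im(k)^2)))


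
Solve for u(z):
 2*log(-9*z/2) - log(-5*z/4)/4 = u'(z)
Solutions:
 u(z) = C1 + 7*z*log(-z)/4 + z*(-log(20) - 7/4 + log(2)/2 + 3*log(5)/4 + 4*log(3))


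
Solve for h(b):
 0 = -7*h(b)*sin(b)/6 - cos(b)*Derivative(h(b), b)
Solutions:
 h(b) = C1*cos(b)^(7/6)


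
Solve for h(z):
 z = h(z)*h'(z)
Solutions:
 h(z) = -sqrt(C1 + z^2)
 h(z) = sqrt(C1 + z^2)


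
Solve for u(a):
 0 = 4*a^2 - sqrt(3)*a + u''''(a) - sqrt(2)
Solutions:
 u(a) = C1 + C2*a + C3*a^2 + C4*a^3 - a^6/90 + sqrt(3)*a^5/120 + sqrt(2)*a^4/24


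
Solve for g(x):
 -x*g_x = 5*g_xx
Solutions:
 g(x) = C1 + C2*erf(sqrt(10)*x/10)


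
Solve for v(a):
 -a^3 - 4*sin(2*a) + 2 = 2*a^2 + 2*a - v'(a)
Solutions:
 v(a) = C1 + a^4/4 + 2*a^3/3 + a^2 - 2*a - 2*cos(2*a)


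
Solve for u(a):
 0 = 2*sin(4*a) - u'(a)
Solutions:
 u(a) = C1 - cos(4*a)/2


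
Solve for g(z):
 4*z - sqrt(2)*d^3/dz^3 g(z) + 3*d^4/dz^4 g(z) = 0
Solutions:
 g(z) = C1 + C2*z + C3*z^2 + C4*exp(sqrt(2)*z/3) + sqrt(2)*z^4/12 + z^3


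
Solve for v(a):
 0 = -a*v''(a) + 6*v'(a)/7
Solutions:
 v(a) = C1 + C2*a^(13/7)


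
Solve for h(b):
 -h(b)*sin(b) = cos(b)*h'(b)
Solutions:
 h(b) = C1*cos(b)


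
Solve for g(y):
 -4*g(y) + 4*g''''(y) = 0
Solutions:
 g(y) = C1*exp(-y) + C2*exp(y) + C3*sin(y) + C4*cos(y)


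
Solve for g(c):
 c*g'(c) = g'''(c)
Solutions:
 g(c) = C1 + Integral(C2*airyai(c) + C3*airybi(c), c)


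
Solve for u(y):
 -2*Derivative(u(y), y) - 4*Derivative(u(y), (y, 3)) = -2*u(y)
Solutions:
 u(y) = C1*exp(6^(1/3)*y*(-(9 + sqrt(87))^(1/3) + 6^(1/3)/(9 + sqrt(87))^(1/3))/12)*sin(2^(1/3)*3^(1/6)*y*(3*2^(1/3)/(9 + sqrt(87))^(1/3) + 3^(2/3)*(9 + sqrt(87))^(1/3))/12) + C2*exp(6^(1/3)*y*(-(9 + sqrt(87))^(1/3) + 6^(1/3)/(9 + sqrt(87))^(1/3))/12)*cos(2^(1/3)*3^(1/6)*y*(3*2^(1/3)/(9 + sqrt(87))^(1/3) + 3^(2/3)*(9 + sqrt(87))^(1/3))/12) + C3*exp(-6^(1/3)*y*(-(9 + sqrt(87))^(1/3) + 6^(1/3)/(9 + sqrt(87))^(1/3))/6)


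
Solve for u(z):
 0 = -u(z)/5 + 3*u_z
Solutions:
 u(z) = C1*exp(z/15)


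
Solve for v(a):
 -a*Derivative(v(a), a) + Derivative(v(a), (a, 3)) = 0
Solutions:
 v(a) = C1 + Integral(C2*airyai(a) + C3*airybi(a), a)


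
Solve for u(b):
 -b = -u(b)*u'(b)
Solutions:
 u(b) = -sqrt(C1 + b^2)
 u(b) = sqrt(C1 + b^2)


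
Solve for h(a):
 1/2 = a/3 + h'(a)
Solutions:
 h(a) = C1 - a^2/6 + a/2


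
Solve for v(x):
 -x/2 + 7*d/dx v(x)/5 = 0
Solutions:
 v(x) = C1 + 5*x^2/28


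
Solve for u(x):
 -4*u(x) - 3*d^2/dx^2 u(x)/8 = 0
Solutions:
 u(x) = C1*sin(4*sqrt(6)*x/3) + C2*cos(4*sqrt(6)*x/3)


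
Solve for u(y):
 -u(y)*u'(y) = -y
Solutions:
 u(y) = -sqrt(C1 + y^2)
 u(y) = sqrt(C1 + y^2)


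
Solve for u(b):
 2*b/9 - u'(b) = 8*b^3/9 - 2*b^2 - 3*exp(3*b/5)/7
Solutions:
 u(b) = C1 - 2*b^4/9 + 2*b^3/3 + b^2/9 + 5*exp(3*b/5)/7


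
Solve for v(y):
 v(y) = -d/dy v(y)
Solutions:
 v(y) = C1*exp(-y)


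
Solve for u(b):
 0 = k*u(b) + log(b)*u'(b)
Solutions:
 u(b) = C1*exp(-k*li(b))


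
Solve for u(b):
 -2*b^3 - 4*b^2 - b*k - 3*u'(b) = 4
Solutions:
 u(b) = C1 - b^4/6 - 4*b^3/9 - b^2*k/6 - 4*b/3


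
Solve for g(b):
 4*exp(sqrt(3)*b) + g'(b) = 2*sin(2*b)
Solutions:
 g(b) = C1 - 4*sqrt(3)*exp(sqrt(3)*b)/3 - cos(2*b)


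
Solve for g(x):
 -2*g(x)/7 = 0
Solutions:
 g(x) = 0


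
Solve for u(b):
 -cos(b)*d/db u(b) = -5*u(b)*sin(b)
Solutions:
 u(b) = C1/cos(b)^5


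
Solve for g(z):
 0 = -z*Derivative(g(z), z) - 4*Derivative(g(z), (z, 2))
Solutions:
 g(z) = C1 + C2*erf(sqrt(2)*z/4)


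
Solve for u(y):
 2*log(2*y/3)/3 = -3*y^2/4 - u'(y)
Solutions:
 u(y) = C1 - y^3/4 - 2*y*log(y)/3 - 2*y*log(2)/3 + 2*y/3 + 2*y*log(3)/3


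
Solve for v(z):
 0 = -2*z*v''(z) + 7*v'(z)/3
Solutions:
 v(z) = C1 + C2*z^(13/6)


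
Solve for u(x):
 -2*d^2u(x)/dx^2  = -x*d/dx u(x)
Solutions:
 u(x) = C1 + C2*erfi(x/2)


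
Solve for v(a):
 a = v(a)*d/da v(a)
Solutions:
 v(a) = -sqrt(C1 + a^2)
 v(a) = sqrt(C1 + a^2)


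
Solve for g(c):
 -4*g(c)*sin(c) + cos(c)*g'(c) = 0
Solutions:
 g(c) = C1/cos(c)^4


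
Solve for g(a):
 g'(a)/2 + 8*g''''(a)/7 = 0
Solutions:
 g(a) = C1 + C4*exp(-2^(2/3)*7^(1/3)*a/4) + (C2*sin(2^(2/3)*sqrt(3)*7^(1/3)*a/8) + C3*cos(2^(2/3)*sqrt(3)*7^(1/3)*a/8))*exp(2^(2/3)*7^(1/3)*a/8)


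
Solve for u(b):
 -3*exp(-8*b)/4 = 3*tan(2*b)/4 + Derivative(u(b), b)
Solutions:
 u(b) = C1 - 3*log(tan(2*b)^2 + 1)/16 + 3*exp(-8*b)/32


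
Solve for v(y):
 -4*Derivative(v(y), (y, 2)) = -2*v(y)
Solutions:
 v(y) = C1*exp(-sqrt(2)*y/2) + C2*exp(sqrt(2)*y/2)


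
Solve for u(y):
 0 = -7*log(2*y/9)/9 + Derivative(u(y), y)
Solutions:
 u(y) = C1 + 7*y*log(y)/9 - 14*y*log(3)/9 - 7*y/9 + 7*y*log(2)/9


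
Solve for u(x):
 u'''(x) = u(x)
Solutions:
 u(x) = C3*exp(x) + (C1*sin(sqrt(3)*x/2) + C2*cos(sqrt(3)*x/2))*exp(-x/2)


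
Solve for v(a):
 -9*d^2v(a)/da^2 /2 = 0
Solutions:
 v(a) = C1 + C2*a


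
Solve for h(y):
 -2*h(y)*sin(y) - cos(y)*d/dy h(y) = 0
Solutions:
 h(y) = C1*cos(y)^2


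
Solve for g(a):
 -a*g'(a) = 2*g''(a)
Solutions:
 g(a) = C1 + C2*erf(a/2)


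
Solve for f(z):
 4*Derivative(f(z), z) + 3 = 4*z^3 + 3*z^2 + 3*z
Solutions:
 f(z) = C1 + z^4/4 + z^3/4 + 3*z^2/8 - 3*z/4


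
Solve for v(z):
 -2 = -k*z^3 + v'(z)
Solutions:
 v(z) = C1 + k*z^4/4 - 2*z


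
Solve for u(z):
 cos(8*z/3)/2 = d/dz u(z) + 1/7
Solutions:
 u(z) = C1 - z/7 + 3*sin(8*z/3)/16


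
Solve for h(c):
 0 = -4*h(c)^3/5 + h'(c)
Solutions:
 h(c) = -sqrt(10)*sqrt(-1/(C1 + 4*c))/2
 h(c) = sqrt(10)*sqrt(-1/(C1 + 4*c))/2


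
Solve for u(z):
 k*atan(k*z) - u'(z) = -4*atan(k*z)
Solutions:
 u(z) = C1 + (k + 4)*Piecewise((z*atan(k*z) - log(k^2*z^2 + 1)/(2*k), Ne(k, 0)), (0, True))


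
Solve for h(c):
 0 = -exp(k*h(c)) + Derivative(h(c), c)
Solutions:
 h(c) = Piecewise((log(-1/(C1*k + c*k))/k, Ne(k, 0)), (nan, True))
 h(c) = Piecewise((C1 + c, Eq(k, 0)), (nan, True))


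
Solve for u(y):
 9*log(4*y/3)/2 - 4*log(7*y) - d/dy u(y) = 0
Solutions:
 u(y) = C1 + y*log(y)/2 - y*log(583443) - y/2 + y*log(3)/2 + 9*y*log(2)


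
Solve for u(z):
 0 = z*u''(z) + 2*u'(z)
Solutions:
 u(z) = C1 + C2/z


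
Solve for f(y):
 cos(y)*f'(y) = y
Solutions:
 f(y) = C1 + Integral(y/cos(y), y)


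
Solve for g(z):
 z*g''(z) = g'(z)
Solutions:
 g(z) = C1 + C2*z^2


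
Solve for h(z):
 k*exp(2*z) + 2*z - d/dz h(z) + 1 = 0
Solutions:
 h(z) = C1 + k*exp(2*z)/2 + z^2 + z


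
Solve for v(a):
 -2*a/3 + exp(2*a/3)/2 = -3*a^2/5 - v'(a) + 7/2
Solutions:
 v(a) = C1 - a^3/5 + a^2/3 + 7*a/2 - 3*exp(2*a/3)/4


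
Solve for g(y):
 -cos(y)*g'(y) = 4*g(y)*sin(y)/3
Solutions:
 g(y) = C1*cos(y)^(4/3)


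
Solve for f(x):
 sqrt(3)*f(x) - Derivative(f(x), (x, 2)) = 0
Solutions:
 f(x) = C1*exp(-3^(1/4)*x) + C2*exp(3^(1/4)*x)


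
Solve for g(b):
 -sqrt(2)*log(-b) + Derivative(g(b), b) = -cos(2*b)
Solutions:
 g(b) = C1 + sqrt(2)*b*(log(-b) - 1) - sin(2*b)/2


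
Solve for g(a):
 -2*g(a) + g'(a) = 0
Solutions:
 g(a) = C1*exp(2*a)


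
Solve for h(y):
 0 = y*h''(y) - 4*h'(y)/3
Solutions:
 h(y) = C1 + C2*y^(7/3)


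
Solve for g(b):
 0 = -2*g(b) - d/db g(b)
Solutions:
 g(b) = C1*exp(-2*b)


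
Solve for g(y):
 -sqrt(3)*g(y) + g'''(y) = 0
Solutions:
 g(y) = C3*exp(3^(1/6)*y) + (C1*sin(3^(2/3)*y/2) + C2*cos(3^(2/3)*y/2))*exp(-3^(1/6)*y/2)


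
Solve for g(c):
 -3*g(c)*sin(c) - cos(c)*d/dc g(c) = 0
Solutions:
 g(c) = C1*cos(c)^3


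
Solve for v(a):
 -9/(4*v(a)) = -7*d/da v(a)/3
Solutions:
 v(a) = -sqrt(C1 + 378*a)/14
 v(a) = sqrt(C1 + 378*a)/14
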